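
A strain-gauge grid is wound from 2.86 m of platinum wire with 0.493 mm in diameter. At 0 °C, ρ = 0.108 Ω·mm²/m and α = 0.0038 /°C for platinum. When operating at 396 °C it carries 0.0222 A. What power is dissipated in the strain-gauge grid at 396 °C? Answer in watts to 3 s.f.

ρ = 0.108 Ω·mm²/m = 1.08×10^-7 Ω·m
A = π(d/2)² = π(2.4650e-04 m)² = 1.909e-07 m²
R₍0₎ = ρL/A = (1.08×10^-7)(2.86)/(1.909e-07) = 1.618 Ω
R₍396₎ = R₍0₎(1 + αΔT) = 1.618 × (1 + 0.0038×396) = 4.053 Ω
P = I²R = (0.0222)² × 4.053 = 0.00200 W

0.00200 W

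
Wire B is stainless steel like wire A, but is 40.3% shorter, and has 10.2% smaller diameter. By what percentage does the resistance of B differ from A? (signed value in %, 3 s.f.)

-26.0%

R ∝ L/d², so R_B/R_A = (1 − 40.3/100) × (1 − 10.2/100)⁻²
= 0.597 × 1.24 = 0.7403
(R_B − R_A)/R_A = 0.7403 − 1 = -26.0%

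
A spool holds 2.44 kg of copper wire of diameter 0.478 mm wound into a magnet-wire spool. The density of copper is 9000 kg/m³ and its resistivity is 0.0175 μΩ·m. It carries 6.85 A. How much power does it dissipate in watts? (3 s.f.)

6910 W

ρ = 0.0175 μΩ·m = 1.75×10^-8 Ω·m
A = π(d/2)² = π(2.3900e-04 m)² = 1.7945e-07 m²
L = m/(density·A) = 2.44/(9000×1.7945e-07) = 1511 m
R = ρL/A = (1.75×10^-8)(1511)/(1.7945e-07) = 147.3 Ω
P = I²R = (6.85)² × 147.3 = 6910 W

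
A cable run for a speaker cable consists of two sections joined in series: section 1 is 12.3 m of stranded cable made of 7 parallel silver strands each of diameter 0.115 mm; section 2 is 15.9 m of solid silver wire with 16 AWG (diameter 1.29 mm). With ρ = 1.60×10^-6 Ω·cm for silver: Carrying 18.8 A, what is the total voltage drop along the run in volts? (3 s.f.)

ρ = 1.60×10^-6 Ω·cm = 1.60×10^-8 Ω·m
Section 1: A_strand = π(5.7500e-05)² = 1.039e-08 m²; R₁ = ρL/(N·A_s) = (1.60×10^-8)(12.3)/(7×1.039e-08) = 2.707 Ω
Section 2: A = π(1.29/2 mm)² = π(6.4500e-04 m)² = 1.307e-06 m²
R₂ = (1.60×10^-8)(15.9)/(1.307e-06) = 0.1946 Ω
R = R₁ + R₂ = 2.901 Ω
V = IR = 18.8 × 2.901 = 54.5 V

54.5 V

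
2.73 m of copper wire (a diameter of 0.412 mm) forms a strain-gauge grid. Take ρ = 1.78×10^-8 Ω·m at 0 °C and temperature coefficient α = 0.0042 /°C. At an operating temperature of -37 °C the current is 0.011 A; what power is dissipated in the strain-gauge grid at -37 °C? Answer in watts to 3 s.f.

3.73×10^-5 W

A = π(d/2)² = π(2.0600e-04 m)² = 1.333e-07 m²
R₍0₎ = ρL/A = (1.78×10^-8)(2.73)/(1.333e-07) = 0.3645 Ω
R₍-37₎ = R₍0₎(1 + αΔT) = 0.3645 × (1 + 0.0042×-37) = 0.3079 Ω
P = I²R = (0.011)² × 0.3079 = 3.73×10^-5 W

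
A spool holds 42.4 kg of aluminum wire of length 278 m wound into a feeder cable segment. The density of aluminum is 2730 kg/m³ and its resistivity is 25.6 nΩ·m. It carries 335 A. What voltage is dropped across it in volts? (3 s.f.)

42.7 V

ρ = 25.6 nΩ·m = 2.56×10^-8 Ω·m
A = m/(density·L) = 42.4/(2730×278) = 5.5867e-05 m²
R = ρL/A = (2.56×10^-8)(278)/(5.5867e-05) = 0.1274 Ω
V = IR = 335 × 0.1274 = 42.7 V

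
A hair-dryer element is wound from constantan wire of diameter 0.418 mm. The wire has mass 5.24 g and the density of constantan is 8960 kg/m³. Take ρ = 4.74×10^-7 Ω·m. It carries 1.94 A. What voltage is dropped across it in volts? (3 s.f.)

28.6 V

A = π(d/2)² = π(2.0900e-04 m)² = 1.3723e-07 m²
L = m/(density·A) = 0.00524/(8960×1.3723e-07) = 4.262 m
R = ρL/A = (4.74×10^-7)(4.262)/(1.3723e-07) = 14.72 Ω
V = IR = 1.94 × 14.72 = 28.6 V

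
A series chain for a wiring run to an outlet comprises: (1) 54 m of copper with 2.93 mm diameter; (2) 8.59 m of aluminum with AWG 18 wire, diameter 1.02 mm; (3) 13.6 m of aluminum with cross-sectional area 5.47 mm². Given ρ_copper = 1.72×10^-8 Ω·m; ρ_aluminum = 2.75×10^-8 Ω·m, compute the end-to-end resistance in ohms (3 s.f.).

Seg 1: A = π(d/2)² = π(1.4650e-03 m)² = 6.743e-06 m²
R_1 = (1.72×10^-8)(54)/(6.743e-06) = 0.1378 Ω
Seg 2: A = π(1.02/2 mm)² = π(5.1000e-04 m)² = 8.171e-07 m²
R_2 = (2.75×10^-8)(8.59)/(8.171e-07) = 0.2891 Ω
Seg 3: A = 5.47 mm² = 5.470e-06 m²
R_3 = (2.75×10^-8)(13.6)/(5.470e-06) = 0.06837 Ω
R_total = R_1 + R_2 + R_3 = 0.495 Ω

0.495 Ω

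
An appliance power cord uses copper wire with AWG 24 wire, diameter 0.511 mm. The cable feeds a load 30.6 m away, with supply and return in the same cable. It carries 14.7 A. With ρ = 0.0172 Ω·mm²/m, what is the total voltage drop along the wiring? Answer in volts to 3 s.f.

75.5 V

ρ = 0.0172 Ω·mm²/m = 1.72×10^-8 Ω·m
A = π(0.511/2 mm)² = π(2.5550e-04 m)² = 2.051e-07 m²
Total conductor length (both ways) L = 2 × 30.6 = 61.2 m
R = ρL/A = (1.72×10^-8)(61.2)/(2.051e-07) = 5.133 Ω
V = IR = 14.7 × 5.133 = 75.5 V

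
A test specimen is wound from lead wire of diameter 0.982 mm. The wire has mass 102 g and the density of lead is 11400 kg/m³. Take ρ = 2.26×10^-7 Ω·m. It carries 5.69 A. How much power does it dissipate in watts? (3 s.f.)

A = π(d/2)² = π(4.9100e-04 m)² = 7.5738e-07 m²
L = m/(density·A) = 0.102/(11400×7.5738e-07) = 11.81 m
R = ρL/A = (2.26×10^-7)(11.81)/(7.5738e-07) = 3.525 Ω
P = I²R = (5.69)² × 3.525 = 114 W

114 W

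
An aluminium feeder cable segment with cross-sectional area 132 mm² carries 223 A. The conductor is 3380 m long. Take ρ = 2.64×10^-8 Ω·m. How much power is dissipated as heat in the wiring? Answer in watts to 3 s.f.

33600 W

A = 132 mm² = 1.320e-04 m²
R = ρL/A = (2.64×10^-8)(3380)/(1.320e-04) = 0.676 Ω
P = I²R = (223)² × 0.676 = 33600 W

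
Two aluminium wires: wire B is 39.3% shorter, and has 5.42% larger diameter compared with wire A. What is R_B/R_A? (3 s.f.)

0.546

R ∝ L/d², so R_B/R_A = (1 − 39.3/100) × (1 + 5.42/100)⁻²
= 0.607 × 0.8998 = 0.546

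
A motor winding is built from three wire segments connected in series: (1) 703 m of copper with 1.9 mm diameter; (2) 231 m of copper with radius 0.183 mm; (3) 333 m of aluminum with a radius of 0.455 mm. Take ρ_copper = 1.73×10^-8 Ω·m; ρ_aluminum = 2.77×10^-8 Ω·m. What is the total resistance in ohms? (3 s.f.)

Seg 1: A = π(d/2)² = π(9.5000e-04 m)² = 2.835e-06 m²
R_1 = (1.73×10^-8)(703)/(2.835e-06) = 4.289 Ω
Seg 2: A = πr² = π(1.8300e-04 m)² = 1.052e-07 m²
R_2 = (1.73×10^-8)(231)/(1.052e-07) = 37.98 Ω
Seg 3: A = πr² = π(4.5500e-04 m)² = 6.504e-07 m²
R_3 = (2.77×10^-8)(333)/(6.504e-07) = 14.18 Ω
R_total = R_1 + R_2 + R_3 = 56.5 Ω

56.5 Ω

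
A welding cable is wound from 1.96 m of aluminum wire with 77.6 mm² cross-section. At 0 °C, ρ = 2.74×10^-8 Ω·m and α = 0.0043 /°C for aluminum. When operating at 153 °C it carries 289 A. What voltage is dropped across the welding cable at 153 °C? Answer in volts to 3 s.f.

A = 77.6 mm² = 7.760e-05 m²
R₍0₎ = ρL/A = (2.74×10^-8)(1.96)/(7.760e-05) = 6.921×10^-4 Ω
R₍153₎ = R₍0₎(1 + αΔT) = 6.921×10^-4 × (1 + 0.0043×153) = 0.001147 Ω
V = IR = 289 × 0.001147 = 0.332 V

0.332 V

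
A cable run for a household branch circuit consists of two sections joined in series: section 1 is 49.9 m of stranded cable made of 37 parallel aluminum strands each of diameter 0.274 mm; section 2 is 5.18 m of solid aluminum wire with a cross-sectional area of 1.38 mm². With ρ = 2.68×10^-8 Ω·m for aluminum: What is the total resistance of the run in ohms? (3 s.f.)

0.714 Ω

Section 1: A_strand = π(1.3700e-04)² = 5.896e-08 m²; R₁ = ρL/(N·A_s) = (2.68×10^-8)(49.9)/(37×5.896e-08) = 0.613 Ω
Section 2: A = 1.38 mm² = 1.380e-06 m²
R₂ = (2.68×10^-8)(5.18)/(1.380e-06) = 0.1006 Ω
R = R₁ + R₂ = 0.714 Ω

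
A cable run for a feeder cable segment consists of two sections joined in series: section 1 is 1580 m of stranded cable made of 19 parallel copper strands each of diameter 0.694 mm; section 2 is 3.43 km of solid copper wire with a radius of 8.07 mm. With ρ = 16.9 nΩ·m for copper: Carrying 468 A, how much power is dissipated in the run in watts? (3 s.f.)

ρ = 16.9 nΩ·m = 1.69×10^-8 Ω·m
Section 1: A_strand = π(3.4700e-04)² = 3.783e-07 m²; R₁ = ρL/(N·A_s) = (1.69×10^-8)(1580)/(19×3.783e-07) = 3.715 Ω
Section 2: A = πr² = π(8.0700e-03 m)² = 2.046e-04 m²
R₂ = (1.69×10^-8)(3430)/(2.046e-04) = 0.2833 Ω
R = R₁ + R₂ = 3.999 Ω
P = I²R = (468)² × 3.999 = 8.76×10^5 W

8.76×10^5 W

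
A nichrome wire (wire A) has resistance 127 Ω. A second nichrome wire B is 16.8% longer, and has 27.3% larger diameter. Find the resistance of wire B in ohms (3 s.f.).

91.5 Ω

R ∝ L/d², so R_B/R_A = (1 + 16.8/100) × (1 + 27.3/100)⁻²
= 1.168 × 0.6171 = 0.7208
R_B = 0.7208 × 127 = 91.5 Ω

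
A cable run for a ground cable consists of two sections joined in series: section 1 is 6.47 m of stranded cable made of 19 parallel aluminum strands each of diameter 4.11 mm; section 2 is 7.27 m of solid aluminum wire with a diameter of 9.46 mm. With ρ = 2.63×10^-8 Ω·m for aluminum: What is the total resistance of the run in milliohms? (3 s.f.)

3.40 mΩ

Section 1: A_strand = π(2.0550e-03)² = 1.327e-05 m²; R₁ = ρL/(N·A_s) = (2.63×10^-8)(6.47)/(19×1.327e-05) = 6.750×10^-4 Ω
Section 2: A = π(d/2)² = π(4.7300e-03 m)² = 7.029e-05 m²
R₂ = (2.63×10^-8)(7.27)/(7.029e-05) = 0.00272 Ω
R = R₁ + R₂ = 3.40 mΩ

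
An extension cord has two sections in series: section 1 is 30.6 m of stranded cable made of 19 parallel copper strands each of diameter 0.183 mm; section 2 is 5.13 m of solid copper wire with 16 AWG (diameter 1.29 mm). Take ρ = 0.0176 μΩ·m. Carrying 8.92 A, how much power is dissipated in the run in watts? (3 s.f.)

ρ = 0.0176 μΩ·m = 1.76×10^-8 Ω·m
Section 1: A_strand = π(9.1500e-05)² = 2.630e-08 m²; R₁ = ρL/(N·A_s) = (1.76×10^-8)(30.6)/(19×2.630e-08) = 1.078 Ω
Section 2: A = π(1.29/2 mm)² = π(6.4500e-04 m)² = 1.307e-06 m²
R₂ = (1.76×10^-8)(5.13)/(1.307e-06) = 0.06908 Ω
R = R₁ + R₂ = 1.147 Ω
P = I²R = (8.92)² × 1.147 = 91.2 W

91.2 W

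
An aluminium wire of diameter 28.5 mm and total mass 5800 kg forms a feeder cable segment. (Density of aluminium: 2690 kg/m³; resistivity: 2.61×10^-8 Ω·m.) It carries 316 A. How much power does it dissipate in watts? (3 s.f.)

13800 W

A = π(d/2)² = π(1.4250e-02 m)² = 6.3794e-04 m²
L = m/(density·A) = 5800/(2690×6.3794e-04) = 3380 m
R = ρL/A = (2.61×10^-8)(3380)/(6.3794e-04) = 0.1383 Ω
P = I²R = (316)² × 0.1383 = 13800 W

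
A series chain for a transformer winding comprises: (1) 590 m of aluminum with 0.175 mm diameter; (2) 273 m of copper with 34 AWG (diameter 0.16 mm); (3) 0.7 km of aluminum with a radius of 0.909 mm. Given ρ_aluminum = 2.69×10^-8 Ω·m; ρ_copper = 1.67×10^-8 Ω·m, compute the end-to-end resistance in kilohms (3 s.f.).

0.894 kΩ

Seg 1: A = π(d/2)² = π(8.7500e-05 m)² = 2.405e-08 m²
R_1 = (2.69×10^-8)(590)/(2.405e-08) = 659.8 Ω
Seg 2: A = π(0.16/2 mm)² = π(8.0000e-05 m)² = 2.011e-08 m²
R_2 = (1.67×10^-8)(273)/(2.011e-08) = 226.8 Ω
Seg 3: A = πr² = π(9.0900e-04 m)² = 2.596e-06 m²
R_3 = (2.69×10^-8)(700)/(2.596e-06) = 7.254 Ω
R_total = R_1 + R_2 + R_3 = 0.894 kΩ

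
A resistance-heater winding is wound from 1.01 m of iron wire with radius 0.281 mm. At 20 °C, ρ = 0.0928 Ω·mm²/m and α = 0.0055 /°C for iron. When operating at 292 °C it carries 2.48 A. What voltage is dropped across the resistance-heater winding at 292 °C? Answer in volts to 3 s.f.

ρ = 0.0928 Ω·mm²/m = 9.28×10^-8 Ω·m
A = πr² = π(2.8100e-04 m)² = 2.481e-07 m²
R₍20₎ = ρL/A = (9.28×10^-8)(1.01)/(2.481e-07) = 0.3778 Ω
R₍292₎ = R₍20₎(1 + αΔT) = 0.3778 × (1 + 0.0055×272) = 0.9431 Ω
V = IR = 2.48 × 0.9431 = 2.34 V

2.34 V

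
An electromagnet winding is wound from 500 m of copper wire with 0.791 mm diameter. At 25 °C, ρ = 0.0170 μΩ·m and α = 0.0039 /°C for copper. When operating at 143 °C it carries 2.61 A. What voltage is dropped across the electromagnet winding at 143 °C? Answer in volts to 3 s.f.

65.9 V

ρ = 0.0170 μΩ·m = 1.70×10^-8 Ω·m
A = π(d/2)² = π(3.9550e-04 m)² = 4.914e-07 m²
R₍25₎ = ρL/A = (1.70×10^-8)(500)/(4.914e-07) = 17.3 Ω
R₍143₎ = R₍25₎(1 + αΔT) = 17.3 × (1 + 0.0039×118) = 25.26 Ω
V = IR = 2.61 × 25.26 = 65.9 V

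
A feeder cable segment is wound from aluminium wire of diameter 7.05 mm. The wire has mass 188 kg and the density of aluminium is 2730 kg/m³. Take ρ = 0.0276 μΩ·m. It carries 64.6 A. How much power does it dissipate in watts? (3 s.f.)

ρ = 0.0276 μΩ·m = 2.76×10^-8 Ω·m
A = π(d/2)² = π(3.5250e-03 m)² = 3.9036e-05 m²
L = m/(density·A) = 188/(2730×3.9036e-05) = 1764 m
R = ρL/A = (2.76×10^-8)(1764)/(3.9036e-05) = 1.247 Ω
P = I²R = (64.6)² × 1.247 = 5210 W

5210 W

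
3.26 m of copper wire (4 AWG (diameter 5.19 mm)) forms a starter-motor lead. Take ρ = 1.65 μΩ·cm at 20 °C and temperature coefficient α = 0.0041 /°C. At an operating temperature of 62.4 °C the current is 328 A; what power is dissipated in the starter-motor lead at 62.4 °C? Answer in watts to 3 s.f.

ρ = 1.65 μΩ·cm = 1.65×10^-8 Ω·m
A = π(5.19/2 mm)² = π(2.5950e-03 m)² = 2.116e-05 m²
R₍20₎ = ρL/A = (1.65×10^-8)(3.26)/(2.116e-05) = 0.002543 Ω
R₍62.4₎ = R₍20₎(1 + αΔT) = 0.002543 × (1 + 0.0041×42.4) = 0.002985 Ω
P = I²R = (328)² × 0.002985 = 321 W

321 W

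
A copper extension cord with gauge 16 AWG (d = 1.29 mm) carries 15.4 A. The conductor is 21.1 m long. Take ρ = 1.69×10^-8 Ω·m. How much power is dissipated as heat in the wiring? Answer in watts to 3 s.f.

A = π(1.29/2 mm)² = π(6.4500e-04 m)² = 1.307e-06 m²
R = ρL/A = (1.69×10^-8)(21.1)/(1.307e-06) = 0.2728 Ω
P = I²R = (15.4)² × 0.2728 = 64.7 W

64.7 W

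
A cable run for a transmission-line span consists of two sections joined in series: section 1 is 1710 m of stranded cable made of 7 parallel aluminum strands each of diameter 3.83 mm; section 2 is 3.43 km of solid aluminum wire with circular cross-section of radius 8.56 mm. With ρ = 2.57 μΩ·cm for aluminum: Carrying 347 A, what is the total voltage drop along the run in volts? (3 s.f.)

ρ = 2.57 μΩ·cm = 2.57×10^-8 Ω·m
Section 1: A_strand = π(1.9150e-03)² = 1.152e-05 m²; R₁ = ρL/(N·A_s) = (2.57×10^-8)(1710)/(7×1.152e-05) = 0.5449 Ω
Section 2: A = πr² = π(8.5600e-03 m)² = 2.302e-04 m²
R₂ = (2.57×10^-8)(3430)/(2.302e-04) = 0.3829 Ω
R = R₁ + R₂ = 0.9279 Ω
V = IR = 347 × 0.9279 = 322 V

322 V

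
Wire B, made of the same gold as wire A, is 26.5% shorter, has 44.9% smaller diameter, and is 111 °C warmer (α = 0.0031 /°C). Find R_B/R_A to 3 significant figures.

3.25

R ∝ ρL/d² with ρ ∝ (1+αΔT), so R_B/R_A = (1 − 26.5/100) × (1 − 44.9/100)⁻² × (1 + 0.0031×111)
= 0.735 × 3.294 × 1.344 = 3.25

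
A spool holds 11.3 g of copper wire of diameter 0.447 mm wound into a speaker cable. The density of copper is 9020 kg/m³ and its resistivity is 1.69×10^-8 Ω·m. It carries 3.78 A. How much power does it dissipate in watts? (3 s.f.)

A = π(d/2)² = π(2.2350e-04 m)² = 1.5693e-07 m²
L = m/(density·A) = 0.0113/(9020×1.5693e-07) = 7.983 m
R = ρL/A = (1.69×10^-8)(7.983)/(1.5693e-07) = 0.8597 Ω
P = I²R = (3.78)² × 0.8597 = 12.3 W

12.3 W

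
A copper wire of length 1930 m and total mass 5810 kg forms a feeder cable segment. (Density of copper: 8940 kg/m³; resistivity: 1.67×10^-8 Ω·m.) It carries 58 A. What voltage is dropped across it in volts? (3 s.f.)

5.55 V

A = m/(density·L) = 5810/(8940×1930) = 3.3673e-04 m²
R = ρL/A = (1.67×10^-8)(1930)/(3.3673e-04) = 0.09572 Ω
V = IR = 58 × 0.09572 = 5.55 V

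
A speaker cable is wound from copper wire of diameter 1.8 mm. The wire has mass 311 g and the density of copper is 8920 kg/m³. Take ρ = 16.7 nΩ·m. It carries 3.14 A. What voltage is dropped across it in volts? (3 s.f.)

ρ = 16.7 nΩ·m = 1.67×10^-8 Ω·m
A = π(d/2)² = π(9.0000e-04 m)² = 2.5447e-06 m²
L = m/(density·A) = 0.311/(8920×2.5447e-06) = 13.7 m
R = ρL/A = (1.67×10^-8)(13.7)/(2.5447e-06) = 0.08992 Ω
V = IR = 3.14 × 0.08992 = 0.282 V

0.282 V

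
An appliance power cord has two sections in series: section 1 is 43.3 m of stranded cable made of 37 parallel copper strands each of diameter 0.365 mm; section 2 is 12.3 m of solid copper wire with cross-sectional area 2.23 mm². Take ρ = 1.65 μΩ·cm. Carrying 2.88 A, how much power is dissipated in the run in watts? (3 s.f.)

2.29 W

ρ = 1.65 μΩ·cm = 1.65×10^-8 Ω·m
Section 1: A_strand = π(1.8250e-04)² = 1.046e-07 m²; R₁ = ρL/(N·A_s) = (1.65×10^-8)(43.3)/(37×1.046e-07) = 0.1845 Ω
Section 2: A = 2.23 mm² = 2.230e-06 m²
R₂ = (1.65×10^-8)(12.3)/(2.230e-06) = 0.09101 Ω
R = R₁ + R₂ = 0.2756 Ω
P = I²R = (2.88)² × 0.2756 = 2.29 W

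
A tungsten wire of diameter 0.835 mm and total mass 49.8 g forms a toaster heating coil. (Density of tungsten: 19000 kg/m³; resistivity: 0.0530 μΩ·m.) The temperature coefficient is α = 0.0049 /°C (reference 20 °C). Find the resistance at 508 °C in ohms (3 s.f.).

ρ = 0.0530 μΩ·m = 5.30×10^-8 Ω·m
A = π(d/2)² = π(4.1750e-04 m)² = 5.4760e-07 m²
L = m/(density·A) = 0.0498/(19000×5.4760e-07) = 4.786 m
R = ρL/A = (5.30×10^-8)(4.786)/(5.4760e-07) = 0.4633 Ω
R(508 °C) = 0.4633 × (1 + 0.0049×488) = 1.57 Ω

1.57 Ω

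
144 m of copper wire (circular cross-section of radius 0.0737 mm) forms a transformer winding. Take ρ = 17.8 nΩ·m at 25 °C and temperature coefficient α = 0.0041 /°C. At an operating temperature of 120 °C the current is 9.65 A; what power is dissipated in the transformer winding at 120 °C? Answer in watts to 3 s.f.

ρ = 17.8 nΩ·m = 1.78×10^-8 Ω·m
A = πr² = π(7.3700e-05 m)² = 1.706e-08 m²
R₍25₎ = ρL/A = (1.78×10^-8)(144)/(1.706e-08) = 150.2 Ω
R₍120₎ = R₍25₎(1 + αΔT) = 150.2 × (1 + 0.0041×95) = 208.7 Ω
P = I²R = (9.65)² × 208.7 = 19400 W

19400 W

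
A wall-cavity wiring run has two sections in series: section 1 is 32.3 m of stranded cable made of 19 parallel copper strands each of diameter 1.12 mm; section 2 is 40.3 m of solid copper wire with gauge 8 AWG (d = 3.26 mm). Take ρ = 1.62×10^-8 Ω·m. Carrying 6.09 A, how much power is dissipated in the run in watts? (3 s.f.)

Section 1: A_strand = π(5.6000e-04)² = 9.852e-07 m²; R₁ = ρL/(N·A_s) = (1.62×10^-8)(32.3)/(19×9.852e-07) = 0.02795 Ω
Section 2: A = π(3.26/2 mm)² = π(1.6300e-03 m)² = 8.347e-06 m²
R₂ = (1.62×10^-8)(40.3)/(8.347e-06) = 0.07822 Ω
R = R₁ + R₂ = 0.1062 Ω
P = I²R = (6.09)² × 0.1062 = 3.94 W

3.94 W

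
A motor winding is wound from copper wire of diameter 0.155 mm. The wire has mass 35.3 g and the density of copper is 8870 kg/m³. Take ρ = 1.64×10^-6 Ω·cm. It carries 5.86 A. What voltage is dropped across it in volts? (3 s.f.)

ρ = 1.64×10^-6 Ω·cm = 1.64×10^-8 Ω·m
A = π(d/2)² = π(7.7500e-05 m)² = 1.8869e-08 m²
L = m/(density·A) = 0.0353/(8870×1.8869e-08) = 210.9 m
R = ρL/A = (1.64×10^-8)(210.9)/(1.8869e-08) = 183.3 Ω
V = IR = 5.86 × 183.3 = 1070 V

1070 V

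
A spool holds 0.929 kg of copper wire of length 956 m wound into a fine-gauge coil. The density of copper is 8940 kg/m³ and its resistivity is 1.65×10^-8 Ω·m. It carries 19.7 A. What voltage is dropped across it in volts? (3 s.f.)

2860 V

A = m/(density·L) = 0.929/(8940×956) = 1.0870e-07 m²
R = ρL/A = (1.65×10^-8)(956)/(1.0870e-07) = 145.1 Ω
V = IR = 19.7 × 145.1 = 2860 V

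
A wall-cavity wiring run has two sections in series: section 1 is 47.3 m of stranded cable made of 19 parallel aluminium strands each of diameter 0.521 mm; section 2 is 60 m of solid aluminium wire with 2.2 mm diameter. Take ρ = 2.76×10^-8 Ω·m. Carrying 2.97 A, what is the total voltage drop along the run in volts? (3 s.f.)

2.25 V

Section 1: A_strand = π(2.6050e-04)² = 2.132e-07 m²; R₁ = ρL/(N·A_s) = (2.76×10^-8)(47.3)/(19×2.132e-07) = 0.3223 Ω
Section 2: A = π(d/2)² = π(1.1000e-03 m)² = 3.801e-06 m²
R₂ = (2.76×10^-8)(60)/(3.801e-06) = 0.4356 Ω
R = R₁ + R₂ = 0.7579 Ω
V = IR = 2.97 × 0.7579 = 2.25 V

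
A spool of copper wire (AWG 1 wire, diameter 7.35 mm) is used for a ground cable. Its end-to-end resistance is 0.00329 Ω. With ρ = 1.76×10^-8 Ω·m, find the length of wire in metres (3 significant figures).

A = π(7.35/2 mm)² = π(3.6750e-03 m)² = 4.243e-05 m²
L = RA/ρ = (0.00329)(4.243e-05)/(1.76×10^-8) = 7.93 m

7.93 m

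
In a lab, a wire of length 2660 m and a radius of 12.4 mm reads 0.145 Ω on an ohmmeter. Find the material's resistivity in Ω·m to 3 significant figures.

A = πr² = π(1.2400e-02 m)² = 4.831e-04 m²
ρ = RA/L = (0.145)(4.831e-04)/(2660) = 2.63×10^-8 Ω·m

2.63×10^-8 Ω·m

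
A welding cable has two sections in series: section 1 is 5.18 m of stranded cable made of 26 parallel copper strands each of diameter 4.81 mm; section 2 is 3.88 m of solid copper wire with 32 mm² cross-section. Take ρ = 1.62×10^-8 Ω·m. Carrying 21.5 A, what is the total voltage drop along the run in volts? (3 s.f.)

Section 1: A_strand = π(2.4050e-03)² = 1.817e-05 m²; R₁ = ρL/(N·A_s) = (1.62×10^-8)(5.18)/(26×1.817e-05) = 1.776×10^-4 Ω
Section 2: A = 32 mm² = 3.200e-05 m²
R₂ = (1.62×10^-8)(3.88)/(3.200e-05) = 0.001964 Ω
R = R₁ + R₂ = 0.002142 Ω
V = IR = 21.5 × 0.002142 = 0.0461 V

0.0461 V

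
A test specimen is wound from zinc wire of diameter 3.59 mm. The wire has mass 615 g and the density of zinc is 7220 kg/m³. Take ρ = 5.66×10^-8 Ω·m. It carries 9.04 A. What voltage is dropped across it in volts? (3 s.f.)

A = π(d/2)² = π(1.7950e-03 m)² = 1.0122e-05 m²
L = m/(density·A) = 0.615/(7220×1.0122e-05) = 8.415 m
R = ρL/A = (5.66×10^-8)(8.415)/(1.0122e-05) = 0.04705 Ω
V = IR = 9.04 × 0.04705 = 0.425 V

0.425 V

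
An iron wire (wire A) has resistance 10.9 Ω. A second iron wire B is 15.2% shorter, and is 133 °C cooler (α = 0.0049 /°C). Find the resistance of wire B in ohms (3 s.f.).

3.22 Ω

R ∝ ρL/d² with ρ ∝ (1+αΔT), so R_B/R_A = (1 − 15.2/100) × (1 − 0.0049×133)
= 0.848 × 0.3483 = 0.2954
R_B = 0.2954 × 10.9 = 3.22 Ω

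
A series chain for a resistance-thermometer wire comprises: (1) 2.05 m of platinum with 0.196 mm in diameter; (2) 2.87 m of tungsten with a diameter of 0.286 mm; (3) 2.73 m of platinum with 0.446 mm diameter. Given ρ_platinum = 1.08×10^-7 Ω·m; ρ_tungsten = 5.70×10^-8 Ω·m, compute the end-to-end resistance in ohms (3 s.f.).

Seg 1: A = π(d/2)² = π(9.8000e-05 m)² = 3.017e-08 m²
R_1 = (1.08×10^-7)(2.05)/(3.017e-08) = 7.338 Ω
Seg 2: A = π(d/2)² = π(1.4300e-04 m)² = 6.424e-08 m²
R_2 = (5.70×10^-8)(2.87)/(6.424e-08) = 2.546 Ω
Seg 3: A = π(d/2)² = π(2.2300e-04 m)² = 1.562e-07 m²
R_3 = (1.08×10^-7)(2.73)/(1.562e-07) = 1.887 Ω
R_total = R_1 + R_2 + R_3 = 11.8 Ω

11.8 Ω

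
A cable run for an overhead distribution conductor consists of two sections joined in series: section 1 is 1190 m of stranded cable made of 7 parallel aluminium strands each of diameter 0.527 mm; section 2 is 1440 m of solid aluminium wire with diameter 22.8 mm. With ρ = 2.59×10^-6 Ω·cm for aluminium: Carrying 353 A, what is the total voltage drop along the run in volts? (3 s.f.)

ρ = 2.59×10^-6 Ω·cm = 2.59×10^-8 Ω·m
Section 1: A_strand = π(2.6350e-04)² = 2.181e-07 m²; R₁ = ρL/(N·A_s) = (2.59×10^-8)(1190)/(7×2.181e-07) = 20.19 Ω
Section 2: A = π(d/2)² = π(1.1400e-02 m)² = 4.083e-04 m²
R₂ = (2.59×10^-8)(1440)/(4.083e-04) = 0.09135 Ω
R = R₁ + R₂ = 20.28 Ω
V = IR = 353 × 20.28 = 7160 V

7160 V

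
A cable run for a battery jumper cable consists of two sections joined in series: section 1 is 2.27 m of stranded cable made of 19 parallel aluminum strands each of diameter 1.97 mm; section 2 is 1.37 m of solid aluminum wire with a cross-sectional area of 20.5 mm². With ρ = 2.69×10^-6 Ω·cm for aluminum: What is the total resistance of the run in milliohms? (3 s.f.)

ρ = 2.69×10^-6 Ω·cm = 2.69×10^-8 Ω·m
Section 1: A_strand = π(9.8500e-04)² = 3.048e-06 m²; R₁ = ρL/(N·A_s) = (2.69×10^-8)(2.27)/(19×3.048e-06) = 0.001054 Ω
Section 2: A = 20.5 mm² = 2.050e-05 m²
R₂ = (2.69×10^-8)(1.37)/(2.050e-05) = 0.001798 Ω
R = R₁ + R₂ = 2.85 mΩ

2.85 mΩ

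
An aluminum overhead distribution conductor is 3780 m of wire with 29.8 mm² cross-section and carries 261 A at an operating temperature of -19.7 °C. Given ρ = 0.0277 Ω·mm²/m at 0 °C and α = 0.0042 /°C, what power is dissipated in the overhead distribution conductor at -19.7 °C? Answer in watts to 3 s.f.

ρ = 0.0277 Ω·mm²/m = 2.77×10^-8 Ω·m
A = 29.8 mm² = 2.980e-05 m²
R₍0₎ = ρL/A = (2.77×10^-8)(3780)/(2.980e-05) = 3.514 Ω
R₍-19.7₎ = R₍0₎(1 + αΔT) = 3.514 × (1 + 0.0042×-19.7) = 3.223 Ω
P = I²R = (261)² × 3.223 = 2.20×10^5 W

2.20×10^5 W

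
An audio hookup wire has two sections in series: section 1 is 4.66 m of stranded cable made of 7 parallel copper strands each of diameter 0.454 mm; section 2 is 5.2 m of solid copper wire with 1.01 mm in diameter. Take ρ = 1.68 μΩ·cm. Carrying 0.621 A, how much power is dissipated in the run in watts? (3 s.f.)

ρ = 1.68 μΩ·cm = 1.68×10^-8 Ω·m
Section 1: A_strand = π(2.2700e-04)² = 1.619e-07 m²; R₁ = ρL/(N·A_s) = (1.68×10^-8)(4.66)/(7×1.619e-07) = 0.06909 Ω
Section 2: A = π(d/2)² = π(5.0500e-04 m)² = 8.012e-07 m²
R₂ = (1.68×10^-8)(5.2)/(8.012e-07) = 0.109 Ω
R = R₁ + R₂ = 0.1781 Ω
P = I²R = (0.621)² × 0.1781 = 0.0687 W

0.0687 W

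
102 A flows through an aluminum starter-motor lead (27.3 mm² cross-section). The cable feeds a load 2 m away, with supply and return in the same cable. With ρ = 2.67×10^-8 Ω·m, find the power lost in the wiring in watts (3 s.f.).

40.7 W

A = 27.3 mm² = 2.730e-05 m²
Total conductor length (both ways) L = 2 × 2 = 4 m
R = ρL/A = (2.67×10^-8)(4)/(2.730e-05) = 0.003912 Ω
P = I²R = (102)² × 0.003912 = 40.7 W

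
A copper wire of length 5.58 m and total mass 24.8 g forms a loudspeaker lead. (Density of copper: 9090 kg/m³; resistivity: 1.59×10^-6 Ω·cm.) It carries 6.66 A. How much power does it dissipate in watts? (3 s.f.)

ρ = 1.59×10^-6 Ω·cm = 1.59×10^-8 Ω·m
A = m/(density·L) = 0.0248/(9090×5.58) = 4.8894e-07 m²
R = ρL/A = (1.59×10^-8)(5.58)/(4.8894e-07) = 0.1815 Ω
P = I²R = (6.66)² × 0.1815 = 8.05 W

8.05 W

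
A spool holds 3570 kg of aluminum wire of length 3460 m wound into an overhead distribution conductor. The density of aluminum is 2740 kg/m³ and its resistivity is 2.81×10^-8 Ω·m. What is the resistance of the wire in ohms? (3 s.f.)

A = m/(density·L) = 3570/(2740×3460) = 3.7657e-04 m²
R = ρL/A = (2.81×10^-8)(3460)/(3.7657e-04) = 0.258 Ω

0.258 Ω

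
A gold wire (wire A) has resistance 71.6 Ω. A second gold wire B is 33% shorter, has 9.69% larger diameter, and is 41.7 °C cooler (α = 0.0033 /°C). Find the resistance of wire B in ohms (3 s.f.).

34.4 Ω

R ∝ ρL/d² with ρ ∝ (1+αΔT), so R_B/R_A = (1 − 33/100) × (1 + 9.69/100)⁻² × (1 − 0.0033×41.7)
= 0.67 × 0.8311 × 0.8624 = 0.4802
R_B = 0.4802 × 71.6 = 34.4 Ω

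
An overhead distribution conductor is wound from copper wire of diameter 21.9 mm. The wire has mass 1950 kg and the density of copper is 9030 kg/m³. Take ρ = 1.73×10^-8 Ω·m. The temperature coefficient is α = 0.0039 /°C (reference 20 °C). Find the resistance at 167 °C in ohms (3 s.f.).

A = π(d/2)² = π(1.0950e-02 m)² = 3.7668e-04 m²
L = m/(density·A) = 1950/(9030×3.7668e-04) = 573.3 m
R = ρL/A = (1.73×10^-8)(573.3)/(3.7668e-04) = 0.02633 Ω
R(167 °C) = 0.02633 × (1 + 0.0039×147) = 0.0414 Ω

0.0414 Ω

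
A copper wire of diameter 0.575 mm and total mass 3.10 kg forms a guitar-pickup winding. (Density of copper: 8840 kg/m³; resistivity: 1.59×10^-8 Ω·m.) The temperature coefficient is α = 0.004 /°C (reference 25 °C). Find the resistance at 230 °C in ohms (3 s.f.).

A = π(d/2)² = π(2.8750e-04 m)² = 2.5967e-07 m²
L = m/(density·A) = 3.1/(8840×2.5967e-07) = 1350 m
R = ρL/A = (1.59×10^-8)(1350)/(2.5967e-07) = 82.69 Ω
R(230 °C) = 82.69 × (1 + 0.004×205) = 150 Ω

150 Ω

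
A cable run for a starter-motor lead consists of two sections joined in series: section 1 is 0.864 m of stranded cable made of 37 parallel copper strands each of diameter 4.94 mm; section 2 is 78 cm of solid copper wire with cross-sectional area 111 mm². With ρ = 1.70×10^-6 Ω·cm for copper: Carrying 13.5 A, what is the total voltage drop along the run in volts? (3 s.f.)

0.00189 V

ρ = 1.70×10^-6 Ω·cm = 1.70×10^-8 Ω·m
Section 1: A_strand = π(2.4700e-03)² = 1.917e-05 m²; R₁ = ρL/(N·A_s) = (1.70×10^-8)(0.864)/(37×1.917e-05) = 2.071×10^-5 Ω
Section 2: A = 111 mm² = 1.110e-04 m²
R₂ = (1.70×10^-8)(0.78)/(1.110e-04) = 1.195×10^-4 Ω
R = R₁ + R₂ = 1.402×10^-4 Ω
V = IR = 13.5 × 1.402×10^-4 = 0.00189 V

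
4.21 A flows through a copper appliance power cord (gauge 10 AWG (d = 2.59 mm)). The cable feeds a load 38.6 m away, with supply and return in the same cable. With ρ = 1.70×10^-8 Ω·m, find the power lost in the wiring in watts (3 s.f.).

A = π(2.59/2 mm)² = π(1.2950e-03 m)² = 5.269e-06 m²
Total conductor length (both ways) L = 2 × 38.6 = 77.2 m
R = ρL/A = (1.70×10^-8)(77.2)/(5.269e-06) = 0.2491 Ω
P = I²R = (4.21)² × 0.2491 = 4.42 W

4.42 W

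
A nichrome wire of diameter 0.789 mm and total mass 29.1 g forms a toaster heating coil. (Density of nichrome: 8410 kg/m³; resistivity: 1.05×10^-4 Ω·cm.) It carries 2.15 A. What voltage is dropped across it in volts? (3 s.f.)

32.7 V

ρ = 1.05×10^-4 Ω·cm = 1.05×10^-6 Ω·m
A = π(d/2)² = π(3.9450e-04 m)² = 4.8893e-07 m²
L = m/(density·A) = 0.0291/(8410×4.8893e-07) = 7.077 m
R = ρL/A = (1.05×10^-6)(7.077)/(4.8893e-07) = 15.2 Ω
V = IR = 2.15 × 15.2 = 32.7 V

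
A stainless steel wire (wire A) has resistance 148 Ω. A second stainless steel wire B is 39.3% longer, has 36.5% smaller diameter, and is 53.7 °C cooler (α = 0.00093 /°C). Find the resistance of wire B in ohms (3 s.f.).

R ∝ ρL/d² with ρ ∝ (1+αΔT), so R_B/R_A = (1 + 39.3/100) × (1 − 36.5/100)⁻² × (1 − 0.00093×53.7)
= 1.393 × 2.48 × 0.9501 = 3.282
R_B = 3.282 × 148 = 486 Ω

486 Ω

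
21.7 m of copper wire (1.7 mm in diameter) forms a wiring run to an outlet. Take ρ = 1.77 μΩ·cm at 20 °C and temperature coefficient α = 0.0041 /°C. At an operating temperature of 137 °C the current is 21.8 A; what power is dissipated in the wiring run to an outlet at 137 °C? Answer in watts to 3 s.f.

ρ = 1.77 μΩ·cm = 1.77×10^-8 Ω·m
A = π(d/2)² = π(8.5000e-04 m)² = 2.270e-06 m²
R₍20₎ = ρL/A = (1.77×10^-8)(21.7)/(2.270e-06) = 0.1692 Ω
R₍137₎ = R₍20₎(1 + αΔT) = 0.1692 × (1 + 0.0041×117) = 0.2504 Ω
P = I²R = (21.8)² × 0.2504 = 119 W

119 W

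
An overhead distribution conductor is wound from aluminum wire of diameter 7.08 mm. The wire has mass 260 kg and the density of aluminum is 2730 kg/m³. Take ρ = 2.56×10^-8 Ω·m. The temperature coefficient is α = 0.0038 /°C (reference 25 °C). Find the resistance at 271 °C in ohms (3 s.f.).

3.04 Ω

A = π(d/2)² = π(3.5400e-03 m)² = 3.9369e-05 m²
L = m/(density·A) = 260/(2730×3.9369e-05) = 2419 m
R = ρL/A = (2.56×10^-8)(2419)/(3.9369e-05) = 1.573 Ω
R(271 °C) = 1.573 × (1 + 0.0038×246) = 3.04 Ω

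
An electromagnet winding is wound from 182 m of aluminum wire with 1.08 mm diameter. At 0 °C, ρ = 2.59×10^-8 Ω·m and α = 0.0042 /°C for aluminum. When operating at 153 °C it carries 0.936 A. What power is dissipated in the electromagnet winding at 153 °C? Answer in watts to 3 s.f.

A = π(d/2)² = π(5.4000e-04 m)² = 9.161e-07 m²
R₍0₎ = ρL/A = (2.59×10^-8)(182)/(9.161e-07) = 5.146 Ω
R₍153₎ = R₍0₎(1 + αΔT) = 5.146 × (1 + 0.0042×153) = 8.452 Ω
P = I²R = (0.936)² × 8.452 = 7.40 W

7.40 W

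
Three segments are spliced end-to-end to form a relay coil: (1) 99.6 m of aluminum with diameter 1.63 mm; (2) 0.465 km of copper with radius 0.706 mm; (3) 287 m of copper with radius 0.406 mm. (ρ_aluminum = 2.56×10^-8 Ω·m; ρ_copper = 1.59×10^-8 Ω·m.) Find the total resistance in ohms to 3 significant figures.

Seg 1: A = π(d/2)² = π(8.1500e-04 m)² = 2.087e-06 m²
R_1 = (2.56×10^-8)(99.6)/(2.087e-06) = 1.222 Ω
Seg 2: A = πr² = π(7.0600e-04 m)² = 1.566e-06 m²
R_2 = (1.59×10^-8)(465)/(1.566e-06) = 4.722 Ω
Seg 3: A = πr² = π(4.0600e-04 m)² = 5.178e-07 m²
R_3 = (1.59×10^-8)(287)/(5.178e-07) = 8.812 Ω
R_total = R_1 + R_2 + R_3 = 14.8 Ω

14.8 Ω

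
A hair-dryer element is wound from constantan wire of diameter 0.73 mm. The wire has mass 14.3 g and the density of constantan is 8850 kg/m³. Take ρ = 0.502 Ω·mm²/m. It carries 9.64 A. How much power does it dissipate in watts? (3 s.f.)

430 W

ρ = 0.502 Ω·mm²/m = 5.02×10^-7 Ω·m
A = π(d/2)² = π(3.6500e-04 m)² = 4.1854e-07 m²
L = m/(density·A) = 0.0143/(8850×4.1854e-07) = 3.861 m
R = ρL/A = (5.02×10^-7)(3.861)/(4.1854e-07) = 4.63 Ω
P = I²R = (9.64)² × 4.63 = 430 W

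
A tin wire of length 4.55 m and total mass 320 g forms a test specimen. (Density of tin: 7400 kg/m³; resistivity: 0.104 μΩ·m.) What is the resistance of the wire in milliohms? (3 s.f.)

ρ = 0.104 μΩ·m = 1.04×10^-7 Ω·m
A = m/(density·L) = 0.32/(7400×4.55) = 9.5040e-06 m²
R = ρL/A = (1.04×10^-7)(4.55)/(9.5040e-06) = 49.8 mΩ

49.8 mΩ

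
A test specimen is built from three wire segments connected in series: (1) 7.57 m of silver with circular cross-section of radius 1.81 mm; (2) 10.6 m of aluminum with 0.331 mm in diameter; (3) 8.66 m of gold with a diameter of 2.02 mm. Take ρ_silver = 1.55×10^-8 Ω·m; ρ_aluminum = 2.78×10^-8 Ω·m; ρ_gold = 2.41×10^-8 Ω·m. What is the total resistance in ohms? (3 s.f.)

3.50 Ω

Seg 1: A = πr² = π(1.8100e-03 m)² = 1.029e-05 m²
R_1 = (1.55×10^-8)(7.57)/(1.029e-05) = 0.0114 Ω
Seg 2: A = π(d/2)² = π(1.6550e-04 m)² = 8.605e-08 m²
R_2 = (2.78×10^-8)(10.6)/(8.605e-08) = 3.425 Ω
Seg 3: A = π(d/2)² = π(1.0100e-03 m)² = 3.205e-06 m²
R_3 = (2.41×10^-8)(8.66)/(3.205e-06) = 0.06512 Ω
R_total = R_1 + R_2 + R_3 = 3.50 Ω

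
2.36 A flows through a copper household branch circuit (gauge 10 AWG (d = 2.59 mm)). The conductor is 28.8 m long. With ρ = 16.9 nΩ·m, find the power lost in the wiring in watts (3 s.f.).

ρ = 16.9 nΩ·m = 1.69×10^-8 Ω·m
A = π(2.59/2 mm)² = π(1.2950e-03 m)² = 5.269e-06 m²
R = ρL/A = (1.69×10^-8)(28.8)/(5.269e-06) = 0.09238 Ω
P = I²R = (2.36)² × 0.09238 = 0.515 W

0.515 W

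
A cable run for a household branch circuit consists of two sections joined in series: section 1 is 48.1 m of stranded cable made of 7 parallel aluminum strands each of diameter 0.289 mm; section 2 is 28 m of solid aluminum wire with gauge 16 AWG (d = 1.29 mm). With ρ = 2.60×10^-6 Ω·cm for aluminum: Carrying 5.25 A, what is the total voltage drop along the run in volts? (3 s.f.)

ρ = 2.60×10^-6 Ω·cm = 2.60×10^-8 Ω·m
Section 1: A_strand = π(1.4450e-04)² = 6.560e-08 m²; R₁ = ρL/(N·A_s) = (2.60×10^-8)(48.1)/(7×6.560e-08) = 2.724 Ω
Section 2: A = π(1.29/2 mm)² = π(6.4500e-04 m)² = 1.307e-06 m²
R₂ = (2.60×10^-8)(28)/(1.307e-06) = 0.557 Ω
R = R₁ + R₂ = 3.281 Ω
V = IR = 5.25 × 3.281 = 17.2 V

17.2 V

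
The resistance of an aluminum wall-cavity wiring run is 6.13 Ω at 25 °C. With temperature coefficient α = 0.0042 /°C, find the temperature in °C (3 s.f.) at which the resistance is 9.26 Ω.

147 °C

R = R₀(1 + α(T − T₀)) ⇒ T = T₀ + (R/R₀ − 1)/α
T = 25 + (9.26/6.13 − 1)/0.0042 = 25 + (0.5106)/0.0042 = 147 °C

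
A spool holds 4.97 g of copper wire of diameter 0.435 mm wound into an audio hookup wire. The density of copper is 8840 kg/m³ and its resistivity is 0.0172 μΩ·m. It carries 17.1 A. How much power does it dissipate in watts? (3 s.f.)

128 W

ρ = 0.0172 μΩ·m = 1.72×10^-8 Ω·m
A = π(d/2)² = π(2.1750e-04 m)² = 1.4862e-07 m²
L = m/(density·A) = 0.00497/(8840×1.4862e-07) = 3.783 m
R = ρL/A = (1.72×10^-8)(3.783)/(1.4862e-07) = 0.4378 Ω
P = I²R = (17.1)² × 0.4378 = 128 W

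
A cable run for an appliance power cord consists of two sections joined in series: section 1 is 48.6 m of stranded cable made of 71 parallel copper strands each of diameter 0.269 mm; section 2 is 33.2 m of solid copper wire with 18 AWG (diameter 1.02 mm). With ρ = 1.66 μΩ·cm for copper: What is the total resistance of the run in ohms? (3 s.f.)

0.874 Ω

ρ = 1.66 μΩ·cm = 1.66×10^-8 Ω·m
Section 1: A_strand = π(1.3450e-04)² = 5.683e-08 m²; R₁ = ρL/(N·A_s) = (1.66×10^-8)(48.6)/(71×5.683e-08) = 0.1999 Ω
Section 2: A = π(1.02/2 mm)² = π(5.1000e-04 m)² = 8.171e-07 m²
R₂ = (1.66×10^-8)(33.2)/(8.171e-07) = 0.6745 Ω
R = R₁ + R₂ = 0.874 Ω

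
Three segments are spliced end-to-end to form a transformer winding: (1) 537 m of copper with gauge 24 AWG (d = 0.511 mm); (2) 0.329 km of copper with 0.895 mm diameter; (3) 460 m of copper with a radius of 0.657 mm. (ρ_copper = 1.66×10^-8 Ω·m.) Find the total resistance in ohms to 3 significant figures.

57.8 Ω

Seg 1: A = π(0.511/2 mm)² = π(2.5550e-04 m)² = 2.051e-07 m²
R_1 = (1.66×10^-8)(537)/(2.051e-07) = 43.47 Ω
Seg 2: A = π(d/2)² = π(4.4750e-04 m)² = 6.291e-07 m²
R_2 = (1.66×10^-8)(329)/(6.291e-07) = 8.681 Ω
Seg 3: A = πr² = π(6.5700e-04 m)² = 1.356e-06 m²
R_3 = (1.66×10^-8)(460)/(1.356e-06) = 5.631 Ω
R_total = R_1 + R_2 + R_3 = 57.8 Ω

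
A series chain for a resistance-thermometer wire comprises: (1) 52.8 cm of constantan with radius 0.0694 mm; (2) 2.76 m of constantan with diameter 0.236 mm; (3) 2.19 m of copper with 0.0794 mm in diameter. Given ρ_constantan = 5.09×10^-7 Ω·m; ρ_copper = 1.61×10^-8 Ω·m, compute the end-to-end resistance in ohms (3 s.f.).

57.0 Ω

Seg 1: A = πr² = π(6.9400e-05 m)² = 1.513e-08 m²
R_1 = (5.09×10^-7)(0.528)/(1.513e-08) = 17.76 Ω
Seg 2: A = π(d/2)² = π(1.1800e-04 m)² = 4.374e-08 m²
R_2 = (5.09×10^-7)(2.76)/(4.374e-08) = 32.12 Ω
Seg 3: A = π(d/2)² = π(3.9700e-05 m)² = 4.951e-09 m²
R_3 = (1.61×10^-8)(2.19)/(4.951e-09) = 7.121 Ω
R_total = R_1 + R_2 + R_3 = 57.0 Ω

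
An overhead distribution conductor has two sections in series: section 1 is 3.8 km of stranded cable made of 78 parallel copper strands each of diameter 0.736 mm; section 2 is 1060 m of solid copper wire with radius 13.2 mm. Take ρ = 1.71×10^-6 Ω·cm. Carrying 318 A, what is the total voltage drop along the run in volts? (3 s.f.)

ρ = 1.71×10^-6 Ω·cm = 1.71×10^-8 Ω·m
Section 1: A_strand = π(3.6800e-04)² = 4.254e-07 m²; R₁ = ρL/(N·A_s) = (1.71×10^-8)(3800)/(78×4.254e-07) = 1.958 Ω
Section 2: A = πr² = π(1.3200e-02 m)² = 5.474e-04 m²
R₂ = (1.71×10^-8)(1060)/(5.474e-04) = 0.03311 Ω
R = R₁ + R₂ = 1.991 Ω
V = IR = 318 × 1.991 = 633 V

633 V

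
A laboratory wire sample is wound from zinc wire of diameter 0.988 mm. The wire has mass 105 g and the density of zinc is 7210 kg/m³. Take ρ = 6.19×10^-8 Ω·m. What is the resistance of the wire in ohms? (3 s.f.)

A = π(d/2)² = π(4.9400e-04 m)² = 7.6666e-07 m²
L = m/(density·A) = 0.105/(7210×7.6666e-07) = 19 m
R = ρL/A = (6.19×10^-8)(19)/(7.6666e-07) = 1.53 Ω

1.53 Ω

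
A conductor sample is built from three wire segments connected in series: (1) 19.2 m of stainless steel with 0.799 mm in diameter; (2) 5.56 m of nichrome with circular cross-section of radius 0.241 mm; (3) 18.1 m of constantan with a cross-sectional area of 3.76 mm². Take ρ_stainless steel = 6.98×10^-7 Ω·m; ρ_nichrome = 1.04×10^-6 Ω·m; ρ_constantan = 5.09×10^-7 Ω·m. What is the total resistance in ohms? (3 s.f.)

60.9 Ω

Seg 1: A = π(d/2)² = π(3.9950e-04 m)² = 5.014e-07 m²
R_1 = (6.98×10^-7)(19.2)/(5.014e-07) = 26.73 Ω
Seg 2: A = πr² = π(2.4100e-04 m)² = 1.825e-07 m²
R_2 = (1.04×10^-6)(5.56)/(1.825e-07) = 31.69 Ω
Seg 3: A = 3.76 mm² = 3.760e-06 m²
R_3 = (5.09×10^-7)(18.1)/(3.760e-06) = 2.45 Ω
R_total = R_1 + R_2 + R_3 = 60.9 Ω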